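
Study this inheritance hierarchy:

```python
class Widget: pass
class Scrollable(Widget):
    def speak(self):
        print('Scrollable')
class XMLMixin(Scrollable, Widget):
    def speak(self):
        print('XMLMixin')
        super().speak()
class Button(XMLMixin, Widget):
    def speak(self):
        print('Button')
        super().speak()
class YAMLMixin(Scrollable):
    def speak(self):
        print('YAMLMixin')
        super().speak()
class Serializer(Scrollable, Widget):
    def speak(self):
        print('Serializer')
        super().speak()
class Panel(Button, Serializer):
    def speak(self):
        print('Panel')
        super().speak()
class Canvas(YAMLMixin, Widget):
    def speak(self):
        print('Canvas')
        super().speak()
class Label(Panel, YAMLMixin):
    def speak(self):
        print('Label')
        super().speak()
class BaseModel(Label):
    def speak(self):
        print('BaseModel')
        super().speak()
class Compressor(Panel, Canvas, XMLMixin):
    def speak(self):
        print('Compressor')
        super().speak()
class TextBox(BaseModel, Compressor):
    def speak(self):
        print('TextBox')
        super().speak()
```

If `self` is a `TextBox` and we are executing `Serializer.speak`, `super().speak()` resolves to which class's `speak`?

YAMLMixin

L[TextBox] = TextBox + merge(L[BaseModel], L[Compressor], [BaseModel Compressor])
  take BaseModel:  [BaseModel Label Panel Button XMLMixin Serializer YAMLMixin Scrollable Widget object] + [Compressor Panel Button Canvas XMLMixin Serializer YAMLMixin Scrollable Widget object] + [BaseModel Compressor]
  take Label:  [Label Panel Button XMLMixin Serializer YAMLMixin Scrollable Widget object] + [Compressor Panel Button Canvas XMLMixin Serializer YAMLMixin Scrollable Widget object] + [Compressor]
  take Compressor:  [Panel Button XMLMixin Serializer YAMLMixin Scrollable Widget object] + [Compressor Panel Button Canvas XMLMixin Serializer YAMLMixin Scrollable Widget object] + [Compressor]
  take Panel:  [Panel Button XMLMixin Serializer YAMLMixin Scrollable Widget object] + [Panel Button Canvas XMLMixin Serializer YAMLMixin Scrollable Widget object]
  take Button:  [Button XMLMixin Serializer YAMLMixin Scrollable Widget object] + [Button Canvas XMLMixin Serializer YAMLMixin Scrollable Widget object]
  take Canvas:  [XMLMixin Serializer YAMLMixin Scrollable Widget object] + [Canvas XMLMixin Serializer YAMLMixin Scrollable Widget object]
  take XMLMixin:  [XMLMixin Serializer YAMLMixin Scrollable Widget object] + [XMLMixin Serializer YAMLMixin Scrollable Widget object]
  take Serializer:  [Serializer YAMLMixin Scrollable Widget object] + [Serializer YAMLMixin Scrollable Widget object]
  take YAMLMixin:  [YAMLMixin Scrollable Widget object] + [YAMLMixin Scrollable Widget object]
  take Scrollable:  [Scrollable Widget object] + [Scrollable Widget object]
  take Widget:  [Widget object] + [Widget object]
  take object:  [object] + [object]
MRO: TextBox BaseModel Label Compressor Panel Button Canvas XMLMixin Serializer YAMLMixin Scrollable Widget object
super() in Serializer.speak on a TextBox instance goes to the class after Serializer in TextBox's MRO: YAMLMixin.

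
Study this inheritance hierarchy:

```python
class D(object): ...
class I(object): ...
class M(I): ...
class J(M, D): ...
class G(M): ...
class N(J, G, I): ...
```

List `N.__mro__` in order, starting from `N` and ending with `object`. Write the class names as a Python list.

L[N] = N + merge(L[J], L[G], L[I], [J G I])
  take J:  [J M I D object] + [G M I object] + [I object] + [J G I]
  take G:  [M I D object] + [G M I object] + [I object] + [G I]
  take M:  [M I D object] + [M I object] + [I object] + [I]
  take I:  [I D object] + [I object] + [I object] + [I]
  take D:  [D object] + [object] + [object]
  take object:  [object] + [object] + [object]

[N, J, G, M, I, D, object]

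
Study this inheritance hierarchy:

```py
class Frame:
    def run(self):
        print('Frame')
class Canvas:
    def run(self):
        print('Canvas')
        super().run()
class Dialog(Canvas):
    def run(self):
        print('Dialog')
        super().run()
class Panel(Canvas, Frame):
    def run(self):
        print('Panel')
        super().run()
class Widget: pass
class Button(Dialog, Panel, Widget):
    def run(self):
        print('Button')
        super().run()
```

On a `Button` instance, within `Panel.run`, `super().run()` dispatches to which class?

Canvas

L[Button] = Button + merge(L[Dialog], L[Panel], L[Widget], [Dialog Panel Widget])
  take Dialog:  [Dialog Canvas object] + [Panel Canvas Frame object] + [Widget object] + [Dialog Panel Widget]
  take Panel:  [Canvas object] + [Panel Canvas Frame object] + [Widget object] + [Panel Widget]
  take Canvas:  [Canvas object] + [Canvas Frame object] + [Widget object] + [Widget]
  take Frame:  [object] + [Frame object] + [Widget object] + [Widget]
  take Widget:  [object] + [object] + [Widget object] + [Widget]
  take object:  [object] + [object] + [object]
MRO: Button Dialog Panel Canvas Frame Widget object
super() in Panel.run on a Button instance goes to the class after Panel in Button's MRO: Canvas.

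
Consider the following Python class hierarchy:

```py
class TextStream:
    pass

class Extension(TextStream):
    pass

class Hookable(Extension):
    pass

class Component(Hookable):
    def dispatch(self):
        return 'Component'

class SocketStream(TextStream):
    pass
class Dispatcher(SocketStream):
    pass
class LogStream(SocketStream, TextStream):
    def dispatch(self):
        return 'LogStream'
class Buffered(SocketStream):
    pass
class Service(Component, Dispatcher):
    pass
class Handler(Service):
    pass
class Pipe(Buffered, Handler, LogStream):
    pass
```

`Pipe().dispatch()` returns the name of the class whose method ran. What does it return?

Component

L[Pipe] = Pipe + merge(L[Buffered], L[Handler], L[LogStream], [Buffered Handler LogStream])
  take Buffered:  [Buffered SocketStream TextStream object] + [Handler Service Component Hookable Extension Dispatcher SocketStream TextStream object] + [LogStream SocketStream TextStream object] + [Buffered Handler LogStream]
  take Handler:  [SocketStream TextStream object] + [Handler Service Component Hookable Extension Dispatcher SocketStream TextStream object] + [LogStream SocketStream TextStream object] + [Handler LogStream]
  take Service:  [SocketStream TextStream object] + [Service Component Hookable Extension Dispatcher SocketStream TextStream object] + [LogStream SocketStream TextStream object] + [LogStream]
  take Component:  [SocketStream TextStream object] + [Component Hookable Extension Dispatcher SocketStream TextStream object] + [LogStream SocketStream TextStream object] + [LogStream]
  take Hookable:  [SocketStream TextStream object] + [Hookable Extension Dispatcher SocketStream TextStream object] + [LogStream SocketStream TextStream object] + [LogStream]
  take Extension:  [SocketStream TextStream object] + [Extension Dispatcher SocketStream TextStream object] + [LogStream SocketStream TextStream object] + [LogStream]
  take Dispatcher:  [SocketStream TextStream object] + [Dispatcher SocketStream TextStream object] + [LogStream SocketStream TextStream object] + [LogStream]
  take LogStream:  [SocketStream TextStream object] + [SocketStream TextStream object] + [LogStream SocketStream TextStream object] + [LogStream]
  take SocketStream:  [SocketStream TextStream object] + [SocketStream TextStream object] + [SocketStream TextStream object]
  take TextStream:  [TextStream object] + [TextStream object] + [TextStream object]
  take object:  [object] + [object] + [object]
MRO: Pipe Buffered Handler Service Component Hookable Extension Dispatcher LogStream SocketStream TextStream object
dispatch is defined in: Component, LogStream. First along the MRO is Component.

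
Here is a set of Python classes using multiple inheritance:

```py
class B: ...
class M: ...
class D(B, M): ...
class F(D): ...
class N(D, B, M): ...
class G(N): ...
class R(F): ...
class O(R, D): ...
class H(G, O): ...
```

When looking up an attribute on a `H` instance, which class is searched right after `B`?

L[H] = H + merge(L[G], L[O], [G O])
  take G:  [G N D B M object] + [O R F D B M object] + [G O]
  take N:  [N D B M object] + [O R F D B M object] + [O]
  take O:  [D B M object] + [O R F D B M object] + [O]
  take R:  [D B M object] + [R F D B M object]
  take F:  [D B M object] + [F D B M object]
  take D:  [D B M object] + [D B M object]
  take B:  [B M object] + [B M object]
  take M:  [M object] + [M object]
  take object:  [object] + [object]
MRO: H G N O R F D B M object
B is at position 7; next is M.

M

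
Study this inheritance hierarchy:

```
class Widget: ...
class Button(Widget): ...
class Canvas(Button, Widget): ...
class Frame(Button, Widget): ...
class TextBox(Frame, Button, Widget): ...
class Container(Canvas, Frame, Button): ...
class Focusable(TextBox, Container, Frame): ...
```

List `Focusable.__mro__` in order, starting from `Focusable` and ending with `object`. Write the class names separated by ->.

L[Focusable] = Focusable + merge(L[TextBox], L[Container], L[Frame], [TextBox Container Frame])
  take TextBox:  [TextBox Frame Button Widget object] + [Container Canvas Frame Button Widget object] + [Frame Button Widget object] + [TextBox Container Frame]
  take Container:  [Frame Button Widget object] + [Container Canvas Frame Button Widget object] + [Frame Button Widget object] + [Container Frame]
  take Canvas:  [Frame Button Widget object] + [Canvas Frame Button Widget object] + [Frame Button Widget object] + [Frame]
  take Frame:  [Frame Button Widget object] + [Frame Button Widget object] + [Frame Button Widget object] + [Frame]
  take Button:  [Button Widget object] + [Button Widget object] + [Button Widget object]
  take Widget:  [Widget object] + [Widget object] + [Widget object]
  take object:  [object] + [object] + [object]

Focusable -> TextBox -> Container -> Canvas -> Frame -> Button -> Widget -> object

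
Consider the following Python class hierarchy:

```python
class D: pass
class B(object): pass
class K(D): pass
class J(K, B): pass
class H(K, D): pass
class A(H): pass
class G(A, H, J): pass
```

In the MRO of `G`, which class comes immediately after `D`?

L[G] = G + merge(L[A], L[H], L[J], [A H J])
  take A:  [A H K D object] + [H K D object] + [J K D B object] + [A H J]
  take H:  [H K D object] + [H K D object] + [J K D B object] + [H J]
  take J:  [K D object] + [K D object] + [J K D B object] + [J]
  take K:  [K D object] + [K D object] + [K D B object]
  take D:  [D object] + [D object] + [D B object]
  take B:  [object] + [object] + [B object]
  take object:  [object] + [object] + [object]
MRO: G A H J K D B object
D is at position 5; next is B.

B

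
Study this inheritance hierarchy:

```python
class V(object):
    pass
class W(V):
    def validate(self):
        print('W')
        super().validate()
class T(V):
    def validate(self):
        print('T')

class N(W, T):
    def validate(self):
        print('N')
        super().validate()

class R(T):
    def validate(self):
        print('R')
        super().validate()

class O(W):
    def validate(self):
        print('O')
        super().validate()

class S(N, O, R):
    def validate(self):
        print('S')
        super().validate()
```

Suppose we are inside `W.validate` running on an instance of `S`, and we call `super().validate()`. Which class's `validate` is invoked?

L[S] = S + merge(L[N], L[O], L[R], [N O R])
  take N:  [N W T V object] + [O W V object] + [R T V object] + [N O R]
  take O:  [W T V object] + [O W V object] + [R T V object] + [O R]
  take W:  [W T V object] + [W V object] + [R T V object] + [R]
  take R:  [T V object] + [V object] + [R T V object] + [R]
  take T:  [T V object] + [V object] + [T V object]
  take V:  [V object] + [V object] + [V object]
  take object:  [object] + [object] + [object]
MRO: S N O W R T V object
super() in W.validate on a S instance goes to the class after W in S's MRO: R.

R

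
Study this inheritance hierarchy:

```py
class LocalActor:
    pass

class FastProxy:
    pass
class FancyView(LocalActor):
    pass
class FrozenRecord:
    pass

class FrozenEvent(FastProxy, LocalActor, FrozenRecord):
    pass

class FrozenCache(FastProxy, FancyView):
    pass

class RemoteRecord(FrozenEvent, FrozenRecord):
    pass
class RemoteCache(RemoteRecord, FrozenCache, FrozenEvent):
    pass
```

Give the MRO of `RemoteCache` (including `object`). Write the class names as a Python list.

L[RemoteCache] = RemoteCache + merge(L[RemoteRecord], L[FrozenCache], L[FrozenEvent], [RemoteRecord FrozenCache FrozenEvent])
  take RemoteRecord:  [RemoteRecord FrozenEvent FastProxy LocalActor FrozenRecord object] + [FrozenCache FastProxy FancyView LocalActor object] + [FrozenEvent FastProxy LocalActor FrozenRecord object] + [RemoteRecord FrozenCache FrozenEvent]
  take FrozenCache:  [FrozenEvent FastProxy LocalActor FrozenRecord object] + [FrozenCache FastProxy FancyView LocalActor object] + [FrozenEvent FastProxy LocalActor FrozenRecord object] + [FrozenCache FrozenEvent]
  take FrozenEvent:  [FrozenEvent FastProxy LocalActor FrozenRecord object] + [FastProxy FancyView LocalActor object] + [FrozenEvent FastProxy LocalActor FrozenRecord object] + [FrozenEvent]
  take FastProxy:  [FastProxy LocalActor FrozenRecord object] + [FastProxy FancyView LocalActor object] + [FastProxy LocalActor FrozenRecord object]
  take FancyView:  [LocalActor FrozenRecord object] + [FancyView LocalActor object] + [LocalActor FrozenRecord object]
  take LocalActor:  [LocalActor FrozenRecord object] + [LocalActor object] + [LocalActor FrozenRecord object]
  take FrozenRecord:  [FrozenRecord object] + [object] + [FrozenRecord object]
  take object:  [object] + [object] + [object]

[RemoteCache, RemoteRecord, FrozenCache, FrozenEvent, FastProxy, FancyView, LocalActor, FrozenRecord, object]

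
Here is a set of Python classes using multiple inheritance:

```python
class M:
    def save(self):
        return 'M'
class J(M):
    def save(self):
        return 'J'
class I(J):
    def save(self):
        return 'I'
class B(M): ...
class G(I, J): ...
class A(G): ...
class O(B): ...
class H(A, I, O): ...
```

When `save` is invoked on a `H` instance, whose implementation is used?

L[H] = H + merge(L[A], L[I], L[O], [A I O])
  take A:  [A G I J M object] + [I J M object] + [O B M object] + [A I O]
  take G:  [G I J M object] + [I J M object] + [O B M object] + [I O]
  take I:  [I J M object] + [I J M object] + [O B M object] + [I O]
  take J:  [J M object] + [J M object] + [O B M object] + [O]
  take O:  [M object] + [M object] + [O B M object] + [O]
  take B:  [M object] + [M object] + [B M object]
  take M:  [M object] + [M object] + [M object]
  take object:  [object] + [object] + [object]
MRO: H A G I J O B M object
save is defined in: I, J, M. First along the MRO is I.

I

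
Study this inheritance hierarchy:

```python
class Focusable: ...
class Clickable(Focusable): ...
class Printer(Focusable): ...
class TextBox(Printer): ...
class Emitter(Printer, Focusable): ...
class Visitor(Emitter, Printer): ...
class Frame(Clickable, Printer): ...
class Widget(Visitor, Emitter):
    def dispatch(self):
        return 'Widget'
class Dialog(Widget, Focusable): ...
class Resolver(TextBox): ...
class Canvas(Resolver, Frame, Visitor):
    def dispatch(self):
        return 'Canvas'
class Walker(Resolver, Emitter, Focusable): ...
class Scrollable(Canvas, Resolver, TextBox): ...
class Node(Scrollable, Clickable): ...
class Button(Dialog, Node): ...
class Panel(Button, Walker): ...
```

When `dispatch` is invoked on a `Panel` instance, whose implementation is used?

Widget

L[Panel] = Panel + merge(L[Button], L[Walker], [Button Walker])
  take Button:  [Button Dialog Widget Node Scrollable Canvas Resolver TextBox Frame Clickable Visitor Emitter Printer Focusable object] + [Walker Resolver TextBox Emitter Printer Focusable object] + [Button Walker]
  take Dialog:  [Dialog Widget Node Scrollable Canvas Resolver TextBox Frame Clickable Visitor Emitter Printer Focusable object] + [Walker Resolver TextBox Emitter Printer Focusable object] + [Walker]
  take Widget:  [Widget Node Scrollable Canvas Resolver TextBox Frame Clickable Visitor Emitter Printer Focusable object] + [Walker Resolver TextBox Emitter Printer Focusable object] + [Walker]
  take Node:  [Node Scrollable Canvas Resolver TextBox Frame Clickable Visitor Emitter Printer Focusable object] + [Walker Resolver TextBox Emitter Printer Focusable object] + [Walker]
  take Scrollable:  [Scrollable Canvas Resolver TextBox Frame Clickable Visitor Emitter Printer Focusable object] + [Walker Resolver TextBox Emitter Printer Focusable object] + [Walker]
  take Canvas:  [Canvas Resolver TextBox Frame Clickable Visitor Emitter Printer Focusable object] + [Walker Resolver TextBox Emitter Printer Focusable object] + [Walker]
  take Walker:  [Resolver TextBox Frame Clickable Visitor Emitter Printer Focusable object] + [Walker Resolver TextBox Emitter Printer Focusable object] + [Walker]
  take Resolver:  [Resolver TextBox Frame Clickable Visitor Emitter Printer Focusable object] + [Resolver TextBox Emitter Printer Focusable object]
  take TextBox:  [TextBox Frame Clickable Visitor Emitter Printer Focusable object] + [TextBox Emitter Printer Focusable object]
  take Frame:  [Frame Clickable Visitor Emitter Printer Focusable object] + [Emitter Printer Focusable object]
  take Clickable:  [Clickable Visitor Emitter Printer Focusable object] + [Emitter Printer Focusable object]
  take Visitor:  [Visitor Emitter Printer Focusable object] + [Emitter Printer Focusable object]
  take Emitter:  [Emitter Printer Focusable object] + [Emitter Printer Focusable object]
  take Printer:  [Printer Focusable object] + [Printer Focusable object]
  take Focusable:  [Focusable object] + [Focusable object]
  take object:  [object] + [object]
MRO: Panel Button Dialog Widget Node Scrollable Canvas Walker Resolver TextBox Frame Clickable Visitor Emitter Printer Focusable object
dispatch is defined in: Canvas, Widget. First along the MRO is Widget.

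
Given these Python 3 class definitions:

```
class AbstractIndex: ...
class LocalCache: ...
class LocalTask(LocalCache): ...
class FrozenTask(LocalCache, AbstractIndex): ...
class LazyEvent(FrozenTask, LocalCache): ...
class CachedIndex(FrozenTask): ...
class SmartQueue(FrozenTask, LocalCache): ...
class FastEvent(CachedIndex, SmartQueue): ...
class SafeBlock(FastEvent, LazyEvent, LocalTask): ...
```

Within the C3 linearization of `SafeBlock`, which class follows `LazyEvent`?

L[SafeBlock] = SafeBlock + merge(L[FastEvent], L[LazyEvent], L[LocalTask], [FastEvent LazyEvent LocalTask])
  take FastEvent:  [FastEvent CachedIndex SmartQueue FrozenTask LocalCache AbstractIndex object] + [LazyEvent FrozenTask LocalCache AbstractIndex object] + [LocalTask LocalCache object] + [FastEvent LazyEvent LocalTask]
  take CachedIndex:  [CachedIndex SmartQueue FrozenTask LocalCache AbstractIndex object] + [LazyEvent FrozenTask LocalCache AbstractIndex object] + [LocalTask LocalCache object] + [LazyEvent LocalTask]
  take SmartQueue:  [SmartQueue FrozenTask LocalCache AbstractIndex object] + [LazyEvent FrozenTask LocalCache AbstractIndex object] + [LocalTask LocalCache object] + [LazyEvent LocalTask]
  take LazyEvent:  [FrozenTask LocalCache AbstractIndex object] + [LazyEvent FrozenTask LocalCache AbstractIndex object] + [LocalTask LocalCache object] + [LazyEvent LocalTask]
  take FrozenTask:  [FrozenTask LocalCache AbstractIndex object] + [FrozenTask LocalCache AbstractIndex object] + [LocalTask LocalCache object] + [LocalTask]
  take LocalTask:  [LocalCache AbstractIndex object] + [LocalCache AbstractIndex object] + [LocalTask LocalCache object] + [LocalTask]
  take LocalCache:  [LocalCache AbstractIndex object] + [LocalCache AbstractIndex object] + [LocalCache object]
  take AbstractIndex:  [AbstractIndex object] + [AbstractIndex object] + [object]
  take object:  [object] + [object] + [object]
MRO: SafeBlock FastEvent CachedIndex SmartQueue LazyEvent FrozenTask LocalTask LocalCache AbstractIndex object
LazyEvent is at position 4; next is FrozenTask.

FrozenTask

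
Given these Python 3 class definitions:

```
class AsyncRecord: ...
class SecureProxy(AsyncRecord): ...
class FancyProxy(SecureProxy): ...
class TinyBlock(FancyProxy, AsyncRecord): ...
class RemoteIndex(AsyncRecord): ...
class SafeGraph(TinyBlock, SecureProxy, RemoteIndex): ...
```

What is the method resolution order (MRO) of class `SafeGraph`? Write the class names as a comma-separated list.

L[SafeGraph] = SafeGraph + merge(L[TinyBlock], L[SecureProxy], L[RemoteIndex], [TinyBlock SecureProxy RemoteIndex])
  take TinyBlock:  [TinyBlock FancyProxy SecureProxy AsyncRecord object] + [SecureProxy AsyncRecord object] + [RemoteIndex AsyncRecord object] + [TinyBlock SecureProxy RemoteIndex]
  take FancyProxy:  [FancyProxy SecureProxy AsyncRecord object] + [SecureProxy AsyncRecord object] + [RemoteIndex AsyncRecord object] + [SecureProxy RemoteIndex]
  take SecureProxy:  [SecureProxy AsyncRecord object] + [SecureProxy AsyncRecord object] + [RemoteIndex AsyncRecord object] + [SecureProxy RemoteIndex]
  take RemoteIndex:  [AsyncRecord object] + [AsyncRecord object] + [RemoteIndex AsyncRecord object] + [RemoteIndex]
  take AsyncRecord:  [AsyncRecord object] + [AsyncRecord object] + [AsyncRecord object]
  take object:  [object] + [object] + [object]

SafeGraph, TinyBlock, FancyProxy, SecureProxy, RemoteIndex, AsyncRecord, object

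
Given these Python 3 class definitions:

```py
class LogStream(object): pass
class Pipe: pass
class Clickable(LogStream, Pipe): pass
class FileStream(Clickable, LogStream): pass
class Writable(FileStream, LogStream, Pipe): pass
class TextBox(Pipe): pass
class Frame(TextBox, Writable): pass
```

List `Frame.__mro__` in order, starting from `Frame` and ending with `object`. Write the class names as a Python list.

L[Frame] = Frame + merge(L[TextBox], L[Writable], [TextBox Writable])
  take TextBox:  [TextBox Pipe object] + [Writable FileStream Clickable LogStream Pipe object] + [TextBox Writable]
  take Writable:  [Pipe object] + [Writable FileStream Clickable LogStream Pipe object] + [Writable]
  take FileStream:  [Pipe object] + [FileStream Clickable LogStream Pipe object]
  take Clickable:  [Pipe object] + [Clickable LogStream Pipe object]
  take LogStream:  [Pipe object] + [LogStream Pipe object]
  take Pipe:  [Pipe object] + [Pipe object]
  take object:  [object] + [object]

[Frame, TextBox, Writable, FileStream, Clickable, LogStream, Pipe, object]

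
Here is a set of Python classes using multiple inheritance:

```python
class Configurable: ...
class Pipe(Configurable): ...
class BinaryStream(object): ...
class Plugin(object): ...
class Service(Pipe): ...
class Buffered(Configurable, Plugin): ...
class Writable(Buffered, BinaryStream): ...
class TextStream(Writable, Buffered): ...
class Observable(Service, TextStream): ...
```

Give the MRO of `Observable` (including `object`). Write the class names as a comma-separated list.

L[Observable] = Observable + merge(L[Service], L[TextStream], [Service TextStream])
  take Service:  [Service Pipe Configurable object] + [TextStream Writable Buffered Configurable Plugin BinaryStream object] + [Service TextStream]
  take Pipe:  [Pipe Configurable object] + [TextStream Writable Buffered Configurable Plugin BinaryStream object] + [TextStream]
  take TextStream:  [Configurable object] + [TextStream Writable Buffered Configurable Plugin BinaryStream object] + [TextStream]
  take Writable:  [Configurable object] + [Writable Buffered Configurable Plugin BinaryStream object]
  take Buffered:  [Configurable object] + [Buffered Configurable Plugin BinaryStream object]
  take Configurable:  [Configurable object] + [Configurable Plugin BinaryStream object]
  take Plugin:  [object] + [Plugin BinaryStream object]
  take BinaryStream:  [object] + [BinaryStream object]
  take object:  [object] + [object]

Observable, Service, Pipe, TextStream, Writable, Buffered, Configurable, Plugin, BinaryStream, object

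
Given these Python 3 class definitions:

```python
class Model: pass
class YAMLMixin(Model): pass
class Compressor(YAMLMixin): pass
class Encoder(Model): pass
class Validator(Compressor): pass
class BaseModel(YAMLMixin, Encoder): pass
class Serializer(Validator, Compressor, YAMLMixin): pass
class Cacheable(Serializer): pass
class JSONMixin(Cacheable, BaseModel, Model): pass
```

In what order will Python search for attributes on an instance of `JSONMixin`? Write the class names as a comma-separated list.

JSONMixin, Cacheable, Serializer, Validator, Compressor, BaseModel, YAMLMixin, Encoder, Model, object

L[JSONMixin] = JSONMixin + merge(L[Cacheable], L[BaseModel], L[Model], [Cacheable BaseModel Model])
  take Cacheable:  [Cacheable Serializer Validator Compressor YAMLMixin Model object] + [BaseModel YAMLMixin Encoder Model object] + [Model object] + [Cacheable BaseModel Model]
  take Serializer:  [Serializer Validator Compressor YAMLMixin Model object] + [BaseModel YAMLMixin Encoder Model object] + [Model object] + [BaseModel Model]
  take Validator:  [Validator Compressor YAMLMixin Model object] + [BaseModel YAMLMixin Encoder Model object] + [Model object] + [BaseModel Model]
  take Compressor:  [Compressor YAMLMixin Model object] + [BaseModel YAMLMixin Encoder Model object] + [Model object] + [BaseModel Model]
  take BaseModel:  [YAMLMixin Model object] + [BaseModel YAMLMixin Encoder Model object] + [Model object] + [BaseModel Model]
  take YAMLMixin:  [YAMLMixin Model object] + [YAMLMixin Encoder Model object] + [Model object] + [Model]
  take Encoder:  [Model object] + [Encoder Model object] + [Model object] + [Model]
  take Model:  [Model object] + [Model object] + [Model object] + [Model]
  take object:  [object] + [object] + [object]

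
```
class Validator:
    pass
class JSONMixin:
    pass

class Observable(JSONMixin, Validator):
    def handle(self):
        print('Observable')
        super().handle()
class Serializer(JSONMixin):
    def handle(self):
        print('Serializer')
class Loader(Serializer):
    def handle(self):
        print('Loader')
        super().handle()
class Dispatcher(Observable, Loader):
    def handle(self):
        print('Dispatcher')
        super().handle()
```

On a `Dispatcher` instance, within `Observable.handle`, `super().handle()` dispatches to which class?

Loader

L[Dispatcher] = Dispatcher + merge(L[Observable], L[Loader], [Observable Loader])
  take Observable:  [Observable JSONMixin Validator object] + [Loader Serializer JSONMixin object] + [Observable Loader]
  take Loader:  [JSONMixin Validator object] + [Loader Serializer JSONMixin object] + [Loader]
  take Serializer:  [JSONMixin Validator object] + [Serializer JSONMixin object]
  take JSONMixin:  [JSONMixin Validator object] + [JSONMixin object]
  take Validator:  [Validator object] + [object]
  take object:  [object] + [object]
MRO: Dispatcher Observable Loader Serializer JSONMixin Validator object
super() in Observable.handle on a Dispatcher instance goes to the class after Observable in Dispatcher's MRO: Loader.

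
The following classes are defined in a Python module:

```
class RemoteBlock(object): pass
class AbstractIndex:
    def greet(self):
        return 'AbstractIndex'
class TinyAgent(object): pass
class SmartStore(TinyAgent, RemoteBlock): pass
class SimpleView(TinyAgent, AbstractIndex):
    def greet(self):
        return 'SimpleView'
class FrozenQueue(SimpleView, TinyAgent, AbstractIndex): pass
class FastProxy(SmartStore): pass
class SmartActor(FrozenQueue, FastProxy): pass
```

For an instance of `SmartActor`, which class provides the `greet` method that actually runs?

L[SmartActor] = SmartActor + merge(L[FrozenQueue], L[FastProxy], [FrozenQueue FastProxy])
  take FrozenQueue:  [FrozenQueue SimpleView TinyAgent AbstractIndex object] + [FastProxy SmartStore TinyAgent RemoteBlock object] + [FrozenQueue FastProxy]
  take SimpleView:  [SimpleView TinyAgent AbstractIndex object] + [FastProxy SmartStore TinyAgent RemoteBlock object] + [FastProxy]
  take FastProxy:  [TinyAgent AbstractIndex object] + [FastProxy SmartStore TinyAgent RemoteBlock object] + [FastProxy]
  take SmartStore:  [TinyAgent AbstractIndex object] + [SmartStore TinyAgent RemoteBlock object]
  take TinyAgent:  [TinyAgent AbstractIndex object] + [TinyAgent RemoteBlock object]
  take AbstractIndex:  [AbstractIndex object] + [RemoteBlock object]
  take RemoteBlock:  [object] + [RemoteBlock object]
  take object:  [object] + [object]
MRO: SmartActor FrozenQueue SimpleView FastProxy SmartStore TinyAgent AbstractIndex RemoteBlock object
greet is defined in: AbstractIndex, SimpleView. First along the MRO is SimpleView.

SimpleView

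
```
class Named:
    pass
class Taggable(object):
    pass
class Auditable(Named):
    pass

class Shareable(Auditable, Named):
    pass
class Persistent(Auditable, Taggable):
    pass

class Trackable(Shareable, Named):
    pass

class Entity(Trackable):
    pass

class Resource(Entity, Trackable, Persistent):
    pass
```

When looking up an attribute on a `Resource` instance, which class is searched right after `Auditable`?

Named

L[Resource] = Resource + merge(L[Entity], L[Trackable], L[Persistent], [Entity Trackable Persistent])
  take Entity:  [Entity Trackable Shareable Auditable Named object] + [Trackable Shareable Auditable Named object] + [Persistent Auditable Named Taggable object] + [Entity Trackable Persistent]
  take Trackable:  [Trackable Shareable Auditable Named object] + [Trackable Shareable Auditable Named object] + [Persistent Auditable Named Taggable object] + [Trackable Persistent]
  take Shareable:  [Shareable Auditable Named object] + [Shareable Auditable Named object] + [Persistent Auditable Named Taggable object] + [Persistent]
  take Persistent:  [Auditable Named object] + [Auditable Named object] + [Persistent Auditable Named Taggable object] + [Persistent]
  take Auditable:  [Auditable Named object] + [Auditable Named object] + [Auditable Named Taggable object]
  take Named:  [Named object] + [Named object] + [Named Taggable object]
  take Taggable:  [object] + [object] + [Taggable object]
  take object:  [object] + [object] + [object]
MRO: Resource Entity Trackable Shareable Persistent Auditable Named Taggable object
Auditable is at position 5; next is Named.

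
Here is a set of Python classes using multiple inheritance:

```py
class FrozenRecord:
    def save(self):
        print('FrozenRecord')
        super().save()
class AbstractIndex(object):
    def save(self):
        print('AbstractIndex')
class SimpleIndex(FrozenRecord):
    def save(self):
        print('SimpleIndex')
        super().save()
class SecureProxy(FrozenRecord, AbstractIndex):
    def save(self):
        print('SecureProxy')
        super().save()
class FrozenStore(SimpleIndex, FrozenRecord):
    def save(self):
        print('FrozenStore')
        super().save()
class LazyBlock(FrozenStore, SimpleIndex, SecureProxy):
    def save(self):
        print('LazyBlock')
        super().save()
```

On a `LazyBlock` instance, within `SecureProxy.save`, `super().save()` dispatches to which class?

L[LazyBlock] = LazyBlock + merge(L[FrozenStore], L[SimpleIndex], L[SecureProxy], [FrozenStore SimpleIndex SecureProxy])
  take FrozenStore:  [FrozenStore SimpleIndex FrozenRecord object] + [SimpleIndex FrozenRecord object] + [SecureProxy FrozenRecord AbstractIndex object] + [FrozenStore SimpleIndex SecureProxy]
  take SimpleIndex:  [SimpleIndex FrozenRecord object] + [SimpleIndex FrozenRecord object] + [SecureProxy FrozenRecord AbstractIndex object] + [SimpleIndex SecureProxy]
  take SecureProxy:  [FrozenRecord object] + [FrozenRecord object] + [SecureProxy FrozenRecord AbstractIndex object] + [SecureProxy]
  take FrozenRecord:  [FrozenRecord object] + [FrozenRecord object] + [FrozenRecord AbstractIndex object]
  take AbstractIndex:  [object] + [object] + [AbstractIndex object]
  take object:  [object] + [object] + [object]
MRO: LazyBlock FrozenStore SimpleIndex SecureProxy FrozenRecord AbstractIndex object
super() in SecureProxy.save on a LazyBlock instance goes to the class after SecureProxy in LazyBlock's MRO: FrozenRecord.

FrozenRecord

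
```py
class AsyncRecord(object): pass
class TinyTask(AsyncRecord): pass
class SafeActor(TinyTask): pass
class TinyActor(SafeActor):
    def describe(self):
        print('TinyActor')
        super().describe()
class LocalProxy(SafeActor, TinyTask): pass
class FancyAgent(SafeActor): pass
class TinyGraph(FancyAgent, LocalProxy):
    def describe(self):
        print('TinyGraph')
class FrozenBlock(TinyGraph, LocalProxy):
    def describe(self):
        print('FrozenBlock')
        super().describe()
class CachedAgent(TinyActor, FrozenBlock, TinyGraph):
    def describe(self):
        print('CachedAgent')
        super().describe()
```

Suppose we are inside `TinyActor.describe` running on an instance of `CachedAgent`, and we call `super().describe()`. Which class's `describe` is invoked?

FrozenBlock

L[CachedAgent] = CachedAgent + merge(L[TinyActor], L[FrozenBlock], L[TinyGraph], [TinyActor FrozenBlock TinyGraph])
  take TinyActor:  [TinyActor SafeActor TinyTask AsyncRecord object] + [FrozenBlock TinyGraph FancyAgent LocalProxy SafeActor TinyTask AsyncRecord object] + [TinyGraph FancyAgent LocalProxy SafeActor TinyTask AsyncRecord object] + [TinyActor FrozenBlock TinyGraph]
  take FrozenBlock:  [SafeActor TinyTask AsyncRecord object] + [FrozenBlock TinyGraph FancyAgent LocalProxy SafeActor TinyTask AsyncRecord object] + [TinyGraph FancyAgent LocalProxy SafeActor TinyTask AsyncRecord object] + [FrozenBlock TinyGraph]
  take TinyGraph:  [SafeActor TinyTask AsyncRecord object] + [TinyGraph FancyAgent LocalProxy SafeActor TinyTask AsyncRecord object] + [TinyGraph FancyAgent LocalProxy SafeActor TinyTask AsyncRecord object] + [TinyGraph]
  take FancyAgent:  [SafeActor TinyTask AsyncRecord object] + [FancyAgent LocalProxy SafeActor TinyTask AsyncRecord object] + [FancyAgent LocalProxy SafeActor TinyTask AsyncRecord object]
  take LocalProxy:  [SafeActor TinyTask AsyncRecord object] + [LocalProxy SafeActor TinyTask AsyncRecord object] + [LocalProxy SafeActor TinyTask AsyncRecord object]
  take SafeActor:  [SafeActor TinyTask AsyncRecord object] + [SafeActor TinyTask AsyncRecord object] + [SafeActor TinyTask AsyncRecord object]
  take TinyTask:  [TinyTask AsyncRecord object] + [TinyTask AsyncRecord object] + [TinyTask AsyncRecord object]
  take AsyncRecord:  [AsyncRecord object] + [AsyncRecord object] + [AsyncRecord object]
  take object:  [object] + [object] + [object]
MRO: CachedAgent TinyActor FrozenBlock TinyGraph FancyAgent LocalProxy SafeActor TinyTask AsyncRecord object
super() in TinyActor.describe on a CachedAgent instance goes to the class after TinyActor in CachedAgent's MRO: FrozenBlock.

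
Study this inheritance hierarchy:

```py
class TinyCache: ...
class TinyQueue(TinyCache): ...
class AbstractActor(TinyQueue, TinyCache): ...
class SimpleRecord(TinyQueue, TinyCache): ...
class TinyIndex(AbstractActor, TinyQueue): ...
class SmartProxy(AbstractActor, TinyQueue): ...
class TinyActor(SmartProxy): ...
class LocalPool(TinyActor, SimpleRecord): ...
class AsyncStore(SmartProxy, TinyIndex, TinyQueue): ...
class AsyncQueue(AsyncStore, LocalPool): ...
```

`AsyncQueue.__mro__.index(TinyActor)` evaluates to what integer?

3

L[AsyncQueue] = AsyncQueue + merge(L[AsyncStore], L[LocalPool], [AsyncStore LocalPool])
  take AsyncStore:  [AsyncStore SmartProxy TinyIndex AbstractActor TinyQueue TinyCache object] + [LocalPool TinyActor SmartProxy AbstractActor SimpleRecord TinyQueue TinyCache object] + [AsyncStore LocalPool]
  take LocalPool:  [SmartProxy TinyIndex AbstractActor TinyQueue TinyCache object] + [LocalPool TinyActor SmartProxy AbstractActor SimpleRecord TinyQueue TinyCache object] + [LocalPool]
  take TinyActor:  [SmartProxy TinyIndex AbstractActor TinyQueue TinyCache object] + [TinyActor SmartProxy AbstractActor SimpleRecord TinyQueue TinyCache object]
  take SmartProxy:  [SmartProxy TinyIndex AbstractActor TinyQueue TinyCache object] + [SmartProxy AbstractActor SimpleRecord TinyQueue TinyCache object]
  take TinyIndex:  [TinyIndex AbstractActor TinyQueue TinyCache object] + [AbstractActor SimpleRecord TinyQueue TinyCache object]
  take AbstractActor:  [AbstractActor TinyQueue TinyCache object] + [AbstractActor SimpleRecord TinyQueue TinyCache object]
  take SimpleRecord:  [TinyQueue TinyCache object] + [SimpleRecord TinyQueue TinyCache object]
  take TinyQueue:  [TinyQueue TinyCache object] + [TinyQueue TinyCache object]
  take TinyCache:  [TinyCache object] + [TinyCache object]
  take object:  [object] + [object]
MRO: AsyncQueue AsyncStore LocalPool TinyActor SmartProxy TinyIndex AbstractActor SimpleRecord TinyQueue TinyCache object
TinyActor sits at index 3.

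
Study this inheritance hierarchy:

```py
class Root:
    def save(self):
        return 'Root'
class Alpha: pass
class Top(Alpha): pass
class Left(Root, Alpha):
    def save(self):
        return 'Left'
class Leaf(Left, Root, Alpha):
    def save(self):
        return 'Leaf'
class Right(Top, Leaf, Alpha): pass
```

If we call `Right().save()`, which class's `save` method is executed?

L[Right] = Right + merge(L[Top], L[Leaf], L[Alpha], [Top Leaf Alpha])
  take Top:  [Top Alpha object] + [Leaf Left Root Alpha object] + [Alpha object] + [Top Leaf Alpha]
  take Leaf:  [Alpha object] + [Leaf Left Root Alpha object] + [Alpha object] + [Leaf Alpha]
  take Left:  [Alpha object] + [Left Root Alpha object] + [Alpha object] + [Alpha]
  take Root:  [Alpha object] + [Root Alpha object] + [Alpha object] + [Alpha]
  take Alpha:  [Alpha object] + [Alpha object] + [Alpha object] + [Alpha]
  take object:  [object] + [object] + [object]
MRO: Right Top Leaf Left Root Alpha object
save is defined in: Leaf, Left, Root. First along the MRO is Leaf.

Leaf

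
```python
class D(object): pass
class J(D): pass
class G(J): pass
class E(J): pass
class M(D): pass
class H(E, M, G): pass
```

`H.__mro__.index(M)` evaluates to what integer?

2

L[H] = H + merge(L[E], L[M], L[G], [E M G])
  take E:  [E J D object] + [M D object] + [G J D object] + [E M G]
  take M:  [J D object] + [M D object] + [G J D object] + [M G]
  take G:  [J D object] + [D object] + [G J D object] + [G]
  take J:  [J D object] + [D object] + [J D object]
  take D:  [D object] + [D object] + [D object]
  take object:  [object] + [object] + [object]
MRO: H E M G J D object
M sits at index 2.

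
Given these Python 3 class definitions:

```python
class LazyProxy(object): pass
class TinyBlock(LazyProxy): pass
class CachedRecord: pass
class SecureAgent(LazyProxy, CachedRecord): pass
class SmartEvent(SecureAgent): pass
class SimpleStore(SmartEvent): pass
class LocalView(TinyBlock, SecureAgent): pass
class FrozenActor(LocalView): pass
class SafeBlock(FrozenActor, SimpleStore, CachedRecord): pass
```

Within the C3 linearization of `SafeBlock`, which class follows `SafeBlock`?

FrozenActor

L[SafeBlock] = SafeBlock + merge(L[FrozenActor], L[SimpleStore], L[CachedRecord], [FrozenActor SimpleStore CachedRecord])
  take FrozenActor:  [FrozenActor LocalView TinyBlock SecureAgent LazyProxy CachedRecord object] + [SimpleStore SmartEvent SecureAgent LazyProxy CachedRecord object] + [CachedRecord object] + [FrozenActor SimpleStore CachedRecord]
  take LocalView:  [LocalView TinyBlock SecureAgent LazyProxy CachedRecord object] + [SimpleStore SmartEvent SecureAgent LazyProxy CachedRecord object] + [CachedRecord object] + [SimpleStore CachedRecord]
  take TinyBlock:  [TinyBlock SecureAgent LazyProxy CachedRecord object] + [SimpleStore SmartEvent SecureAgent LazyProxy CachedRecord object] + [CachedRecord object] + [SimpleStore CachedRecord]
  take SimpleStore:  [SecureAgent LazyProxy CachedRecord object] + [SimpleStore SmartEvent SecureAgent LazyProxy CachedRecord object] + [CachedRecord object] + [SimpleStore CachedRecord]
  take SmartEvent:  [SecureAgent LazyProxy CachedRecord object] + [SmartEvent SecureAgent LazyProxy CachedRecord object] + [CachedRecord object] + [CachedRecord]
  take SecureAgent:  [SecureAgent LazyProxy CachedRecord object] + [SecureAgent LazyProxy CachedRecord object] + [CachedRecord object] + [CachedRecord]
  take LazyProxy:  [LazyProxy CachedRecord object] + [LazyProxy CachedRecord object] + [CachedRecord object] + [CachedRecord]
  take CachedRecord:  [CachedRecord object] + [CachedRecord object] + [CachedRecord object] + [CachedRecord]
  take object:  [object] + [object] + [object]
MRO: SafeBlock FrozenActor LocalView TinyBlock SimpleStore SmartEvent SecureAgent LazyProxy CachedRecord object
SafeBlock is at position 0; next is FrozenActor.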